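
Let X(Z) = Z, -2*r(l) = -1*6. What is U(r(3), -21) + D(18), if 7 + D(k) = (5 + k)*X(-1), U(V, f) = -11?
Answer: -41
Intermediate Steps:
r(l) = 3 (r(l) = -(-1)*6/2 = -1/2*(-6) = 3)
D(k) = -12 - k (D(k) = -7 + (5 + k)*(-1) = -7 + (-5 - k) = -12 - k)
U(r(3), -21) + D(18) = -11 + (-12 - 1*18) = -11 + (-12 - 18) = -11 - 30 = -41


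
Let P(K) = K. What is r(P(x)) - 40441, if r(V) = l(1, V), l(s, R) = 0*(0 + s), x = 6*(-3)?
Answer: -40441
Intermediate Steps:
x = -18
l(s, R) = 0 (l(s, R) = 0*s = 0)
r(V) = 0
r(P(x)) - 40441 = 0 - 40441 = -40441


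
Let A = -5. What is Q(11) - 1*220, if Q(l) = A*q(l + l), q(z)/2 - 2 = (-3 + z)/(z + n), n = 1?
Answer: -5710/23 ≈ -248.26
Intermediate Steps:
q(z) = 4 + 2*(-3 + z)/(1 + z) (q(z) = 4 + 2*((-3 + z)/(z + 1)) = 4 + 2*((-3 + z)/(1 + z)) = 4 + 2*(-3 + z)/(1 + z))
Q(l) = -10*(-1 + 6*l)/(1 + 2*l) (Q(l) = -10*(-1 + 3*(l + l))/(1 + (l + l)) = -10*(-1 + 3*(2*l))/(1 + 2*l) = -10*(-1 + 6*l)/(1 + 2*l))
Q(11) - 1*220 = 10*(1 - 6*11)/(1 + 2*11) - 1*220 = 10*(1 - 66)/(1 + 22) - 220 = 10*(-65)/23 - 220 = 10*(1/23)*(-65) - 220 = -650/23 - 220 = -5710/23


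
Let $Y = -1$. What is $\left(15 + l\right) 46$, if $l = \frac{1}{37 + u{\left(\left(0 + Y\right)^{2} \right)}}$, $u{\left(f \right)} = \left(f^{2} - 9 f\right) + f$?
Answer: $\frac{10373}{15} \approx 691.53$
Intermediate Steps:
$u{\left(f \right)} = f^{2} - 8 f$
$l = \frac{1}{30}$ ($l = \frac{1}{37 + \left(0 - 1\right)^{2} \left(-8 + \left(0 - 1\right)^{2}\right)} = \frac{1}{37 + \left(-1\right)^{2} \left(-8 + \left(-1\right)^{2}\right)} = \frac{1}{37 + 1 \left(-8 + 1\right)} = \frac{1}{37 + 1 \left(-7\right)} = \frac{1}{37 - 7} = \frac{1}{30} \approx 0.033333$)
$\left(15 + l\right) 46 = \left(15 + \frac{1}{30}\right) 46 = \frac{451}{30} \cdot 46 = \frac{10373}{15}$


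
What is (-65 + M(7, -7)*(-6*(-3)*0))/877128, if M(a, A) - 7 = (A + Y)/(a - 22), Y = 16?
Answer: -65/877128 ≈ -7.4105e-5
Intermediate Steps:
M(a, A) = 7 + (16 + A)/(-22 + a) (M(a, A) = 7 + (A + 16)/(a - 22) = 7 + (16 + A)/(-22 + a))
(-65 + M(7, -7)*(-6*(-3)*0))/877128 = (-65 + ((-138 - 7 + 7*7)/(-22 + 7))*(-6*(-3)*0))/877128 = (-65 + ((-138 - 7 + 49)/(-15))*(18*0))*(1/877128) = (-65 - 1/15*(-96)*0)*(1/877128) = (-65 + (32/5)*0)*(1/877128) = (-65 + 0)*(1/877128) = -65*1/877128 = -65/877128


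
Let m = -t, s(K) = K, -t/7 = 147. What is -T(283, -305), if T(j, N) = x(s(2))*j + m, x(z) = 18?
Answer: -6123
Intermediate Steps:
t = -1029 (t = -7*147 = -1029)
m = 1029 (m = -1*(-1029) = 1029)
T(j, N) = 1029 + 18*j (T(j, N) = 18*j + 1029 = 1029 + 18*j)
-T(283, -305) = -(1029 + 18*283) = -(1029 + 5094) = -1*6123 = -6123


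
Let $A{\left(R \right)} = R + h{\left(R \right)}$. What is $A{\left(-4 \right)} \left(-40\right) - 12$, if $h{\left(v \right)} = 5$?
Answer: $-52$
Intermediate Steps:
$A{\left(R \right)} = 5 + R$ ($A{\left(R \right)} = R + 5 = 5 + R$)
$A{\left(-4 \right)} \left(-40\right) - 12 = \left(5 - 4\right) \left(-40\right) - 12 = 1 \left(-40\right) + \left(-23 + 11\right) = -40 - 12 = -52$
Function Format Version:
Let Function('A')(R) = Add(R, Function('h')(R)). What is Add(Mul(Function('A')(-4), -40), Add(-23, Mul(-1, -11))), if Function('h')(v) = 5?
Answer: -52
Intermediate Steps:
Function('A')(R) = Add(5, R) (Function('A')(R) = Add(R, 5) = Add(5, R))
Add(Mul(Function('A')(-4), -40), Add(-23, Mul(-1, -11))) = Add(Mul(Add(5, -4), -40), Add(-23, Mul(-1, -11))) = Add(Mul(1, -40), Add(-23, 11)) = Add(-40, -12) = -52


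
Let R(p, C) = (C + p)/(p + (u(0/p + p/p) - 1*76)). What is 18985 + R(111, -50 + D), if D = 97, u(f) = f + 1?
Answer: 702603/37 ≈ 18989.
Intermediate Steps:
u(f) = 1 + f
R(p, C) = (C + p)/(-74 + p) (R(p, C) = (C + p)/(p + ((1 + (0/p + p/p)) - 1*76)) = (C + p)/(p + ((1 + (0 + 1)) - 76)) = (C + p)/(p + ((1 + 1) - 76)) = (C + p)/(p + (2 - 76)) = (C + p)/(p - 74) = (C + p)/(-74 + p))
18985 + R(111, -50 + D) = 18985 + ((-50 + 97) + 111)/(-74 + 111) = 18985 + (47 + 111)/37 = 18985 + (1/37)*158 = 18985 + 158/37 = 702603/37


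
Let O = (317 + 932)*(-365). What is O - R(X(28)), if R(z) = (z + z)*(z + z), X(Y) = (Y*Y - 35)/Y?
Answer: -1834989/4 ≈ -4.5875e+5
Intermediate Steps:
O = -455885 (O = 1249*(-365) = -455885)
X(Y) = (-35 + Y²)/Y (X(Y) = (Y² - 35)/Y = (-35 + Y²)/Y)
R(z) = 4*z² (R(z) = (2*z)*(2*z) = 4*z²)
O - R(X(28)) = -455885 - 4*(28 - 35/28)² = -455885 - 4*(28 - 35*1/28)² = -455885 - 4*(28 - 5/4)² = -455885 - 4*(107/4)² = -455885 - 4*11449/16 = -455885 - 1*11449/4 = -455885 - 11449/4 = -1834989/4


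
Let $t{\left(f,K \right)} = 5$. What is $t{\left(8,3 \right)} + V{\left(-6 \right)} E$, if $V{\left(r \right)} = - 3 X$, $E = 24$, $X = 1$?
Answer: $-67$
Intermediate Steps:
$V{\left(r \right)} = -3$ ($V{\left(r \right)} = \left(-3\right) 1 = -3$)
$t{\left(8,3 \right)} + V{\left(-6 \right)} E = 5 - 72 = -67$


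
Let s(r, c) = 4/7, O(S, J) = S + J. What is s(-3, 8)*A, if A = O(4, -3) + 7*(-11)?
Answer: -304/7 ≈ -43.429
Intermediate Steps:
O(S, J) = J + S
s(r, c) = 4/7 (s(r, c) = 4*(⅐) = 4/7)
A = -76 (A = (-3 + 4) + 7*(-11) = 1 - 77 = -76)
s(-3, 8)*A = (4/7)*(-76) = -304/7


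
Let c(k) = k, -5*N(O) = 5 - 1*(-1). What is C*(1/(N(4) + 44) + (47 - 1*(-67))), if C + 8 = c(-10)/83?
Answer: -8223137/8881 ≈ -925.92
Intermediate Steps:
N(O) = -6/5 (N(O) = -(5 - 1*(-1))/5 = -(5 + 1)/5 = -⅕*6 = -6/5)
C = -674/83 (C = -8 - 10/83 = -674/83 ≈ -8.1205)
C*(1/(N(4) + 44) + (47 - 1*(-67))) = -674*(1/(-6/5 + 44) + (47 - 1*(-67)))/83 = -674*(1/(214/5) + (47 + 67))/83 = -674*(5/214 + 114)/83 = -674/83*24401/214 = -8223137/8881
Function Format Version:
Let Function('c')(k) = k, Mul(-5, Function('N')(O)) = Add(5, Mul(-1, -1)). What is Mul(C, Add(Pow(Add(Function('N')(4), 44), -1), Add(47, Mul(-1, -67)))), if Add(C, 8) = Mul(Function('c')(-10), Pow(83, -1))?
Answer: Rational(-8223137, 8881) ≈ -925.92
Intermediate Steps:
Function('N')(O) = Rational(-6, 5) (Function('N')(O) = Mul(Rational(-1, 5), Add(5, Mul(-1, -1))) = Mul(Rational(-1, 5), Add(5, 1)) = Mul(Rational(-1, 5), 6) = Rational(-6, 5))
C = Rational(-674, 83) (C = Add(-8, Mul(-10, Pow(83, -1))) = Add(-8, Mul(-10, Rational(1, 83))) = Add(-8, Rational(-10, 83)) = Rational(-674, 83) ≈ -8.1205)
Mul(C, Add(Pow(Add(Function('N')(4), 44), -1), Add(47, Mul(-1, -67)))) = Mul(Rational(-674, 83), Add(Pow(Add(Rational(-6, 5), 44), -1), Add(47, Mul(-1, -67)))) = Mul(Rational(-674, 83), Add(Pow(Rational(214, 5), -1), Add(47, 67))) = Mul(Rational(-674, 83), Add(Rational(5, 214), 114)) = Mul(Rational(-674, 83), Rational(24401, 214)) = Rational(-8223137, 8881)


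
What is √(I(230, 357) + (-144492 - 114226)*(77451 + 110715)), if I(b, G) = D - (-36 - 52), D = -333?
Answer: I*√48681931433 ≈ 2.2064e+5*I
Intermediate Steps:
I(b, G) = -245 (I(b, G) = -333 - (-36 - 52) = -333 - 1*(-88) = -333 + 88 = -245)
√(I(230, 357) + (-144492 - 114226)*(77451 + 110715)) = √(-245 + (-144492 - 114226)*(77451 + 110715)) = √(-245 - 258718*188166) = √(-245 - 48681931188) = √(-48681931433) = I*√48681931433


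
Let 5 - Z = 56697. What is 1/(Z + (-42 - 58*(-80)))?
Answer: -1/52094 ≈ -1.9196e-5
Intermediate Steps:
Z = -56692 (Z = 5 - 1*56697 = 5 - 56697 = -56692)
1/(Z + (-42 - 58*(-80))) = 1/(-56692 + (-42 - 58*(-80))) = 1/(-56692 + (-42 + 4640)) = 1/(-56692 + 4598) = 1/(-52094) = -1/52094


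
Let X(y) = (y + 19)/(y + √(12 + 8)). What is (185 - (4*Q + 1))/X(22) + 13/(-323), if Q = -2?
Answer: 1363819/13243 + 384*√5/41 ≈ 123.93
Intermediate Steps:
X(y) = (19 + y)/(y + 2*√5) (X(y) = (19 + y)/(y + √20) = (19 + y)/(y + 2*√5))
(185 - (4*Q + 1))/X(22) + 13/(-323) = (185 - (4*(-2) + 1))/(((19 + 22)/(22 + 2*√5))) + 13/(-323) = (185 - (-8 + 1))/((41/(22 + 2*√5))) + 13*(-1/323) = (185 - 1*(-7))/((41/(22 + 2*√5))) - 13/323 = (185 + 7)*(22/41 + 2*√5/41) - 13/323 = 192*(22/41 + 2*√5/41) - 13/323 = (4224/41 + 384*√5/41) - 13/323 = 1363819/13243 + 384*√5/41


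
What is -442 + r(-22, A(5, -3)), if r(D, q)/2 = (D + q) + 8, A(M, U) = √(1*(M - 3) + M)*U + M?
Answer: -460 - 6*√7 ≈ -475.87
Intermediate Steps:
A(M, U) = M + U*√(-3 + 2*M) (A(M, U) = √(1*(-3 + M) + M)*U + M = √((-3 + M) + M)*U + M = √(-3 + 2*M)*U + M = U*√(-3 + 2*M) + M = M + U*√(-3 + 2*M))
r(D, q) = 16 + 2*D + 2*q (r(D, q) = 2*((D + q) + 8) = 2*(8 + D + q) = 16 + 2*D + 2*q)
-442 + r(-22, A(5, -3)) = -442 + (16 + 2*(-22) + 2*(5 - 3*√(-3 + 2*5))) = -442 + (16 - 44 + 2*(5 - 3*√(-3 + 10))) = -442 + (16 - 44 + 2*(5 - 3*√7)) = -442 + (16 - 44 + (10 - 6*√7)) = -442 + (-18 - 6*√7) = -460 - 6*√7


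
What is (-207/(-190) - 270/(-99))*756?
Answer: 3015306/1045 ≈ 2885.5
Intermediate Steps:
(-207/(-190) - 270/(-99))*756 = (-207*(-1/190) - 270*(-1/99))*756 = (207/190 + 30/11)*756 = (7977/2090)*756 = 3015306/1045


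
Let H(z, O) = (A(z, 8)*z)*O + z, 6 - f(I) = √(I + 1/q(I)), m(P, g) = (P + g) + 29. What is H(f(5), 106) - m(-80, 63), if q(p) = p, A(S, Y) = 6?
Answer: 3810 - 637*√130/5 ≈ 2357.4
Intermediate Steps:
m(P, g) = 29 + P + g
f(I) = 6 - √(I + 1/I)
H(z, O) = z + 6*O*z (H(z, O) = (6*z)*O + z = 6*O*z + z = z + 6*O*z)
H(f(5), 106) - m(-80, 63) = (6 - √(5 + 1/5))*(1 + 6*106) - (29 - 80 + 63) = (6 - √(5 + ⅕))*(1 + 636) - 1*12 = (6 - √(26/5))*637 - 12 = (6 - √130/5)*637 - 12 = (3822 - 637*√130/5) - 12 = 3810 - 637*√130/5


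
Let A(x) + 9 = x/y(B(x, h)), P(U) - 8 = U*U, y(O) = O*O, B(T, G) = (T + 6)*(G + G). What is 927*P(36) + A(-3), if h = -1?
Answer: 14505587/12 ≈ 1.2088e+6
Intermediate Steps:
B(T, G) = 2*G*(6 + T) (B(T, G) = (6 + T)*(2*G) = 2*G*(6 + T))
y(O) = O²
P(U) = 8 + U² (P(U) = 8 + U*U = 8 + U²)
A(x) = -9 + x/(-12 - 2*x)² (A(x) = -9 + x/((2*(-1)*(6 + x))²) = -9 + x/((-12 - 2*x)²) = -9 + x/(-12 - 2*x)²)
927*P(36) + A(-3) = 927*(8 + 36²) + (-9 + (¼)*(-3)/(6 - 3)²) = 927*(8 + 1296) + (-9 + (¼)*(-3)/3²) = 927*1304 + (-9 + (¼)*(-3)*(⅑)) = 1208808 + (-9 - 1/12) = 1208808 - 109/12 = 14505587/12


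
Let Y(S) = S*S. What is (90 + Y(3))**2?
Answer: 9801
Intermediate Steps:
Y(S) = S**2
(90 + Y(3))**2 = (90 + 3**2)**2 = (90 + 9)**2 = 99**2 = 9801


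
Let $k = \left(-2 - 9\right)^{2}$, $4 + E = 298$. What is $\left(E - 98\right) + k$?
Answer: $317$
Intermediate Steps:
$E = 294$ ($E = -4 + 298 = 294$)
$k = 121$ ($k = \left(-11\right)^{2} = 121$)
$\left(E - 98\right) + k = \left(294 - 98\right) + 121 = 196 + 121 = 317$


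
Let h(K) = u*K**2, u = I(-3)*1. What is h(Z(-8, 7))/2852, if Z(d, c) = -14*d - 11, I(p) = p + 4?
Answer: 10201/2852 ≈ 3.5768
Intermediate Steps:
I(p) = 4 + p
Z(d, c) = -11 - 14*d
u = 1 (u = (4 - 3)*1 = 1*1 = 1)
h(K) = K**2 (h(K) = 1*K**2 = K**2)
h(Z(-8, 7))/2852 = (-11 - 14*(-8))**2/2852 = (-11 + 112)**2*(1/2852) = 101**2*(1/2852) = 10201*(1/2852) = 10201/2852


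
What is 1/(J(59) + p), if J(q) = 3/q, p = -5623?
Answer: -59/331754 ≈ -0.00017784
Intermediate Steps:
1/(J(59) + p) = 1/(3/59 - 5623) = 1/(-331754/59) = -59/331754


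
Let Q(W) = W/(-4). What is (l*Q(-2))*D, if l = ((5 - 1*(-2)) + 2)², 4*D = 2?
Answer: 81/4 ≈ 20.250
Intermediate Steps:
Q(W) = -W/4 (Q(W) = W*(-¼) = -W/4)
D = ½ (D = (¼)*2 = ½ ≈ 0.50000)
l = 81 (l = ((5 + 2) + 2)² = (7 + 2)² = 9² = 81)
(l*Q(-2))*D = (81*(-¼*(-2)))*(½) = (81*(½))*(½) = (81/2)*(½) = 81/4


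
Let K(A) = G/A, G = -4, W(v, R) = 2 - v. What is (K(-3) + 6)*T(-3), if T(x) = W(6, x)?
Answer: -88/3 ≈ -29.333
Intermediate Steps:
T(x) = -4 (T(x) = 2 - 1*6 = 2 - 6 = -4)
K(A) = -4/A
(K(-3) + 6)*T(-3) = (-4/(-3) + 6)*(-4) = (-4*(-⅓) + 6)*(-4) = (4/3 + 6)*(-4) = (22/3)*(-4) = -88/3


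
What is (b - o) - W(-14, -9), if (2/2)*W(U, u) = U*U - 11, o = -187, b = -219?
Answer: -217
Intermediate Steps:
W(U, u) = -11 + U**2 (W(U, u) = U*U - 11 = U**2 - 11 = -11 + U**2)
(b - o) - W(-14, -9) = (-219 - 1*(-187)) - (-11 + (-14)**2) = (-219 + 187) - (-11 + 196) = -32 - 1*185 = -32 - 185 = -217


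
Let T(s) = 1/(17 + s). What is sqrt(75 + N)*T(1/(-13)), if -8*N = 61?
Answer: 91*sqrt(22)/880 ≈ 0.48503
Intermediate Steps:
N = -61/8 (N = -1/8*61 = -61/8 ≈ -7.6250)
sqrt(75 + N)*T(1/(-13)) = sqrt(75 - 61/8)/(17 + 1/(-13)) = sqrt(539/8)/(17 - 1/13) = (7*sqrt(22)/4)/(220/13) = (7*sqrt(22)/4)*(13/220) = 91*sqrt(22)/880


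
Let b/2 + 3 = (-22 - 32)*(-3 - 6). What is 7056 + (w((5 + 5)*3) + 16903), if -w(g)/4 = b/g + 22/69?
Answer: 8220979/345 ≈ 23829.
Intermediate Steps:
b = 966 (b = -6 + 2*((-22 - 32)*(-3 - 6)) = -6 + 2*(-54*(-9)) = -6 + 2*486 = -6 + 972 = 966)
w(g) = -88/69 - 3864/g (w(g) = -4*(966/g + 22/69) = -4*(22/69 + 966/g) = -88/69 - 3864/g)
7056 + (w((5 + 5)*3) + 16903) = 7056 + ((-88/69 - 3864*1/(3*(5 + 5))) + 16903) = 7056 + ((-88/69 - 3864/(10*3)) + 16903) = 7056 + ((-88/69 - 3864/30) + 16903) = 7056 + ((-88/69 - 3864*1/30) + 16903) = 7056 + ((-88/69 - 644/5) + 16903) = 7056 + (-44876/345 + 16903) = 7056 + 5786659/345 = 8220979/345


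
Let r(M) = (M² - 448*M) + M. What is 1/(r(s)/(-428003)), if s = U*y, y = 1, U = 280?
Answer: 428003/46760 ≈ 9.1532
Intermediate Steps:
s = 280 (s = 280*1 = 280)
r(M) = M² - 447*M
1/(r(s)/(-428003)) = 1/((280*(-447 + 280))/(-428003)) = 1/((280*(-167))*(-1/428003)) = 1/(-46760*(-1/428003)) = 1/(46760/428003) = 428003/46760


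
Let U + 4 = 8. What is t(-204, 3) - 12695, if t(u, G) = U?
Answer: -12691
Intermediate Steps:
U = 4 (U = -4 + 8 = 4)
t(u, G) = 4
t(-204, 3) - 12695 = 4 - 12695 = -12691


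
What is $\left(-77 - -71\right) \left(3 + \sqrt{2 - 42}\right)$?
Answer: $-18 - 12 i \sqrt{10} \approx -18.0 - 37.947 i$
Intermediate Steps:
$\left(-77 - -71\right) \left(3 + \sqrt{2 - 42}\right) = \left(-77 + 71\right) \left(3 + \sqrt{-40}\right) = - 6 \left(3 + 2 i \sqrt{10}\right) = -18 - 12 i \sqrt{10}$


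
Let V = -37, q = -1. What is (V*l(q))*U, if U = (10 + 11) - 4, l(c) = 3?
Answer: -1887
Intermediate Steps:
U = 17 (U = 21 - 4 = 17)
(V*l(q))*U = -37*3*17 = -111*17 = -1887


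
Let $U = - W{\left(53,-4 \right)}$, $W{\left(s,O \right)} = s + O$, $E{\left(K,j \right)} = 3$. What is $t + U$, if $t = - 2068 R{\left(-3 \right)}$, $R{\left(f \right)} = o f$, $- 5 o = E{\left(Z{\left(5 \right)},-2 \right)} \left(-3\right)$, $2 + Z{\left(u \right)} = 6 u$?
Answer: $\frac{55591}{5} \approx 11118.0$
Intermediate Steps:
$Z{\left(u \right)} = -2 + 6 u$
$W{\left(s,O \right)} = O + s$
$o = \frac{9}{5}$ ($o = - \frac{3 \left(-3\right)}{5} = \left(- \frac{1}{5}\right) \left(-9\right) = \frac{9}{5} \approx 1.8$)
$R{\left(f \right)} = \frac{9 f}{5}$
$t = \frac{55836}{5}$ ($t = - 2068 \cdot \frac{9}{5} \left(-3\right) = \left(-2068\right) \left(- \frac{27}{5}\right) = \frac{55836}{5} \approx 11167.0$)
$U = -49$ ($U = - (-4 + 53) = \left(-1\right) 49 = -49$)
$t + U = \frac{55836}{5} - 49 = \frac{55591}{5}$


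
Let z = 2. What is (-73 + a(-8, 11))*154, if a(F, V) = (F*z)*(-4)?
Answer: -1386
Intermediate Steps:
a(F, V) = -8*F (a(F, V) = (F*2)*(-4) = (2*F)*(-4) = -8*F)
(-73 + a(-8, 11))*154 = (-73 - 8*(-8))*154 = (-73 + 64)*154 = -9*154 = -1386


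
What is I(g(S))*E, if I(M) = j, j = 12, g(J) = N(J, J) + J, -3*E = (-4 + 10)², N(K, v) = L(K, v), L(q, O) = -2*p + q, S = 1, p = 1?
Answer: -144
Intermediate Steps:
L(q, O) = -2 + q (L(q, O) = -2*1 + q = -2 + q)
N(K, v) = -2 + K
E = -12 (E = -(-4 + 10)²/3 = -⅓*6² = -⅓*36 = -12)
g(J) = -2 + 2*J (g(J) = (-2 + J) + J = -2 + 2*J)
I(M) = 12
I(g(S))*E = 12*(-12) = -144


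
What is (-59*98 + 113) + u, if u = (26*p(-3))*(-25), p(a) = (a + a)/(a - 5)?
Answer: -12313/2 ≈ -6156.5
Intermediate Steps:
p(a) = 2*a/(-5 + a) (p(a) = (2*a)/(-5 + a) = 2*a/(-5 + a))
u = -975/2 (u = (26*(2*(-3)/(-5 - 3)))*(-25) = (26*(2*(-3)/(-8)))*(-25) = (26*(2*(-3)*(-⅛)))*(-25) = (26*(¾))*(-25) = (39/2)*(-25) = -975/2 ≈ -487.50)
(-59*98 + 113) + u = (-59*98 + 113) - 975/2 = (-5782 + 113) - 975/2 = -5669 - 975/2 = -12313/2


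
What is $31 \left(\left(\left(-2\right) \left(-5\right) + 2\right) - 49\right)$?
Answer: $-1147$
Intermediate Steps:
$31 \left(\left(\left(-2\right) \left(-5\right) + 2\right) - 49\right) = 31 \left(\left(10 + 2\right) - 49\right) = 31 \left(12 - 49\right) = 31 \left(-37\right) = -1147$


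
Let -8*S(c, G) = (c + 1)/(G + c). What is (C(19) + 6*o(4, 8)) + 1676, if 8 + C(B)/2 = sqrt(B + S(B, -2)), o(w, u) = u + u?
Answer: 1756 + sqrt(21794)/17 ≈ 1764.7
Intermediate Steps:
o(w, u) = 2*u
S(c, G) = -(1 + c)/(8*(G + c)) (S(c, G) = -(c + 1)/(8*(G + c)) = -(1 + c)/(8*(G + c)))
C(B) = -16 + 2*sqrt(B + (-1 - B)/(8*(-2 + B)))
(C(19) + 6*o(4, 8)) + 1676 = ((-16 + sqrt(-2/(-2 + 19) + 16*19 - 2*19/(-2 + 19))/2) + 6*(2*8)) + 1676 = ((-16 + sqrt(-2/17 + 304 - 2*19/17)/2) + 6*16) + 1676 = ((-16 + sqrt(-2*1/17 + 304 - 2*19*1/17)/2) + 96) + 1676 = ((-16 + sqrt(-2/17 + 304 - 38/17)/2) + 96) + 1676 = ((-16 + sqrt(5128/17)/2) + 96) + 1676 = ((-16 + (2*sqrt(21794)/17)/2) + 96) + 1676 = ((-16 + sqrt(21794)/17) + 96) + 1676 = (80 + sqrt(21794)/17) + 1676 = 1756 + sqrt(21794)/17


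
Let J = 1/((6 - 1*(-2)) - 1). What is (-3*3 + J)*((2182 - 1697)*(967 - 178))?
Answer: -23725230/7 ≈ -3.3893e+6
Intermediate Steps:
J = ⅐ (J = 1/((6 + 2) - 1) = 1/(8 - 1) = 1/7 = ⅐ ≈ 0.14286)
(-3*3 + J)*((2182 - 1697)*(967 - 178)) = (-3*3 + ⅐)*((2182 - 1697)*(967 - 178)) = (-9 + ⅐)*(485*789) = -62/7*382665 = -23725230/7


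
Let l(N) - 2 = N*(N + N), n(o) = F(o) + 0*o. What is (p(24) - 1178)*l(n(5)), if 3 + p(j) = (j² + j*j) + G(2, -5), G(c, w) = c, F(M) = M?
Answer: -1404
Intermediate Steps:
n(o) = o (n(o) = o + 0*o = o + 0 = o)
l(N) = 2 + 2*N² (l(N) = 2 + N*(N + N) = 2 + N*(2*N) = 2 + 2*N²)
p(j) = -1 + 2*j² (p(j) = -3 + ((j² + j*j) + 2) = -3 + ((j² + j²) + 2) = -3 + (2*j² + 2) = -3 + (2 + 2*j²) = -1 + 2*j²)
(p(24) - 1178)*l(n(5)) = ((-1 + 2*24²) - 1178)*(2 + 2*5²) = ((-1 + 2*576) - 1178)*(2 + 2*25) = ((-1 + 1152) - 1178)*(2 + 50) = (1151 - 1178)*52 = -27*52 = -1404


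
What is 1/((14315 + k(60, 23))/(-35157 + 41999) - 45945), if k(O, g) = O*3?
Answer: -6842/314341195 ≈ -2.1766e-5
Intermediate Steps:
k(O, g) = 3*O
1/((14315 + k(60, 23))/(-35157 + 41999) - 45945) = 1/((14315 + 3*60)/(-35157 + 41999) - 45945) = 1/((14315 + 180)/6842 - 45945) = 1/(14495*(1/6842) - 45945) = 1/(14495/6842 - 45945) = 1/(-314341195/6842) = -6842/314341195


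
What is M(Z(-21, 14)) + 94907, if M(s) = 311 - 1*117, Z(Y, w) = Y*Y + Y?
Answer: 95101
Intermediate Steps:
Z(Y, w) = Y + Y² (Z(Y, w) = Y² + Y = Y + Y²)
M(s) = 194 (M(s) = 311 - 117 = 194)
M(Z(-21, 14)) + 94907 = 194 + 94907 = 95101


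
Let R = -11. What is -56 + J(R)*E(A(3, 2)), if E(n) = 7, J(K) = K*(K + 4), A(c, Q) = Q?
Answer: 483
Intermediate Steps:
J(K) = K*(4 + K)
-56 + J(R)*E(A(3, 2)) = -56 - 11*(4 - 11)*7 = -56 - 11*(-7)*7 = -56 + 77*7 = -56 + 539 = 483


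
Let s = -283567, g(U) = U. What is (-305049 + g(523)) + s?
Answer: -588093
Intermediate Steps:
(-305049 + g(523)) + s = (-305049 + 523) - 283567 = -304526 - 283567 = -588093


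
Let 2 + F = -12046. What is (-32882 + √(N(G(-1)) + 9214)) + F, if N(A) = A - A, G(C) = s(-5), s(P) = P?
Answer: -44930 + √9214 ≈ -44834.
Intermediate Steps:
F = -12048 (F = -2 - 12046 = -12048)
G(C) = -5
N(A) = 0
(-32882 + √(N(G(-1)) + 9214)) + F = (-32882 + √(0 + 9214)) - 12048 = (-32882 + √9214) - 12048 = -44930 + √9214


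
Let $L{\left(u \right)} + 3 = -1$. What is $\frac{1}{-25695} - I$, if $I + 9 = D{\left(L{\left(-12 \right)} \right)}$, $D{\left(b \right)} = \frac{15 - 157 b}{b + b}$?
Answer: $\frac{18371917}{205560} \approx 89.375$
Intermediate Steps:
$L{\left(u \right)} = -4$ ($L{\left(u \right)} = -3 - 1 = -4$)
$D{\left(b \right)} = \frac{15 - 157 b}{2 b}$
$I = - \frac{715}{8}$ ($I = -9 + \frac{15 - -628}{2 \left(-4\right)} = -9 + \frac{1}{2} \left(- \frac{1}{4}\right) \left(15 + 628\right) = -9 + \frac{1}{2} \left(- \frac{1}{4}\right) 643 = -9 - \frac{643}{8} = - \frac{715}{8} \approx -89.375$)
$\frac{1}{-25695} - I = \frac{1}{-25695} - - \frac{715}{8} = - \frac{1}{25695} + \frac{715}{8} = \frac{18371917}{205560}$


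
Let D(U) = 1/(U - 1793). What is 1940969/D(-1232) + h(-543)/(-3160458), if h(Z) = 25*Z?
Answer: -6185470595495825/1053486 ≈ -5.8714e+9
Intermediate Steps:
D(U) = 1/(-1793 + U)
1940969/D(-1232) + h(-543)/(-3160458) = 1940969/(1/(-1793 - 1232)) + (25*(-543))/(-3160458) = 1940969/(1/(-3025)) - 13575*(-1/3160458) = 1940969/(-1/3025) + 4525/1053486 = 1940969*(-3025) + 4525/1053486 = -5871431225 + 4525/1053486 = -6185470595495825/1053486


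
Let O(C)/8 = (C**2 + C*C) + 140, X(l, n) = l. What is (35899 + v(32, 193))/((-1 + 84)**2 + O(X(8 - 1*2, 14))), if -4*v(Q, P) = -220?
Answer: 35954/8585 ≈ 4.1880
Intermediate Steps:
v(Q, P) = 55 (v(Q, P) = -1/4*(-220) = 55)
O(C) = 1120 + 16*C**2 (O(C) = 8*((C**2 + C*C) + 140) = 8*((C**2 + C**2) + 140) = 8*(2*C**2 + 140) = 8*(140 + 2*C**2) = 1120 + 16*C**2)
(35899 + v(32, 193))/((-1 + 84)**2 + O(X(8 - 1*2, 14))) = (35899 + 55)/((-1 + 84)**2 + (1120 + 16*(8 - 1*2)**2)) = 35954/(83**2 + (1120 + 16*(8 - 2)**2)) = 35954/(6889 + (1120 + 16*6**2)) = 35954/(6889 + (1120 + 16*36)) = 35954/(6889 + (1120 + 576)) = 35954/(6889 + 1696) = 35954/8585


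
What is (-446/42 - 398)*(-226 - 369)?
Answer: 729385/3 ≈ 2.4313e+5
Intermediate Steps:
(-446/42 - 398)*(-226 - 369) = (-446*1/42 - 398)*(-595) = (-223/21 - 398)*(-595) = -8581/21*(-595) = 729385/3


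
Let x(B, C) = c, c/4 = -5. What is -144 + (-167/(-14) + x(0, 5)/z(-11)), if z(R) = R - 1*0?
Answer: -20059/154 ≈ -130.25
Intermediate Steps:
z(R) = R (z(R) = R + 0 = R)
c = -20 (c = 4*(-5) = -20)
x(B, C) = -20
-144 + (-167/(-14) + x(0, 5)/z(-11)) = -144 + (-167/(-14) - 20/(-11)) = -144 + (-167*(-1/14) - 20*(-1/11)) = -144 + (167/14 + 20/11) = -144 + 2117/154 = -20059/154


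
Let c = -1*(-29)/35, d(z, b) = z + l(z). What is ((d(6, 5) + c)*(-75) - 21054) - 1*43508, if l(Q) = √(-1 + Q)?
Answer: -455519/7 - 75*√5 ≈ -65242.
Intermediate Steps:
d(z, b) = z + √(-1 + z)
c = 29/35 (c = 29*(1/35) = 29/35 ≈ 0.82857)
((d(6, 5) + c)*(-75) - 21054) - 1*43508 = (((6 + √(-1 + 6)) + 29/35)*(-75) - 21054) - 1*43508 = (((6 + √5) + 29/35)*(-75) - 21054) - 43508 = ((239/35 + √5)*(-75) - 21054) - 43508 = ((-3585/7 - 75*√5) - 21054) - 43508 = (-150963/7 - 75*√5) - 43508 = -455519/7 - 75*√5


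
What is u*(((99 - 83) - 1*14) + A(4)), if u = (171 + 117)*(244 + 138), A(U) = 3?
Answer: 550080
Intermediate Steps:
u = 110016 (u = 288*382 = 110016)
u*(((99 - 83) - 1*14) + A(4)) = 110016*(((99 - 83) - 1*14) + 3) = 110016*((16 - 14) + 3) = 110016*(2 + 3) = 110016*5 = 550080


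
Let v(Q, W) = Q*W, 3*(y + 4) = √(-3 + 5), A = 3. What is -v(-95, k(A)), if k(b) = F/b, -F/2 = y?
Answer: 760/3 - 190*√2/9 ≈ 223.48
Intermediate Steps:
y = -4 + √2/3 (y = -4 + √(-3 + 5)/3 = -4 + √2/3 ≈ -3.5286)
F = 8 - 2*√2/3 (F = -2*(-4 + √2/3) = 8 - 2*√2/3 ≈ 7.0572)
k(b) = (8 - 2*√2/3)/b
-v(-95, k(A)) = -(-95)*(⅔)*(12 - √2)/3 = -(-95)*(⅔)*(⅓)*(12 - √2) = -(-95)*(8/3 - 2*√2/9) = -(-760/3 + 190*√2/9) = 760/3 - 190*√2/9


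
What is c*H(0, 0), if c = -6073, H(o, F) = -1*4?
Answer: 24292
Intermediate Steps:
H(o, F) = -4
c*H(0, 0) = -6073*(-4) = 24292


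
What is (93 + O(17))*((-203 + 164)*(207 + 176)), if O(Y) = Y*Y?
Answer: -5705934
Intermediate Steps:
O(Y) = Y**2
(93 + O(17))*((-203 + 164)*(207 + 176)) = (93 + 17**2)*((-203 + 164)*(207 + 176)) = (93 + 289)*(-39*383) = 382*(-14937) = -5705934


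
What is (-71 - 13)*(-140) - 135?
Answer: 11625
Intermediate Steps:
(-71 - 13)*(-140) - 135 = -84*(-140) - 135 = 11760 - 135 = 11625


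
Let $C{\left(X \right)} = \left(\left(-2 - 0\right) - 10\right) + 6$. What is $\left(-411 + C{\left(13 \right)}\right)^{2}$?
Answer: $173889$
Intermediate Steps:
$C{\left(X \right)} = -6$ ($C{\left(X \right)} = \left(\left(-2 + 0\right) - 10\right) + 6 = \left(-2 - 10\right) + 6 = -12 + 6 = -6$)
$\left(-411 + C{\left(13 \right)}\right)^{2} = \left(-411 - 6\right)^{2} = \left(-417\right)^{2} = 173889$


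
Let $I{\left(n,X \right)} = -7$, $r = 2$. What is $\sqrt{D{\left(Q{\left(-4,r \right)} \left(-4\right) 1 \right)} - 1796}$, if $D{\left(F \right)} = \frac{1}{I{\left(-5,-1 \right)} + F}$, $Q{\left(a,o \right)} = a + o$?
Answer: $i \sqrt{1795} \approx 42.367 i$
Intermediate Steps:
$D{\left(F \right)} = \frac{1}{-7 + F}$
$\sqrt{D{\left(Q{\left(-4,r \right)} \left(-4\right) 1 \right)} - 1796} = \sqrt{\frac{1}{-7 + \left(-4 + 2\right) \left(-4\right) 1} - 1796} = \sqrt{\frac{1}{-7 + \left(-2\right) \left(-4\right) 1} - 1796} = \sqrt{\frac{1}{-7 + 8 \cdot 1} - 1796} = \sqrt{\frac{1}{-7 + 8} - 1796} = \sqrt{1^{-1} - 1796} = \sqrt{1 - 1796} = \sqrt{-1795} = i \sqrt{1795}$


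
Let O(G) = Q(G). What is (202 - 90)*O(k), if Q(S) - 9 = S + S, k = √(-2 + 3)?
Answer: 1232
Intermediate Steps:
k = 1 (k = √1 = 1)
Q(S) = 9 + 2*S (Q(S) = 9 + (S + S) = 9 + 2*S)
O(G) = 9 + 2*G
(202 - 90)*O(k) = (202 - 90)*(9 + 2*1) = 112*(9 + 2) = 112*11 = 1232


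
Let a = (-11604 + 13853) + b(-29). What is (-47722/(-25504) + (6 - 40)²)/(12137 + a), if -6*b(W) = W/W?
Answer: 44295519/550344440 ≈ 0.080487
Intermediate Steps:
b(W) = -⅙ (b(W) = -W/(6*W) = -⅙*1 = -⅙)
a = 13493/6 (a = (-11604 + 13853) - ⅙ = 2249 - ⅙ = 13493/6 ≈ 2248.8)
(-47722/(-25504) + (6 - 40)²)/(12137 + a) = (-47722/(-25504) + (6 - 40)²)/(12137 + 13493/6) = (-47722*(-1/25504) + (-34)²)/(86315/6) = (23861/12752 + 1156)*(6/86315) = (14765173/12752)*(6/86315) = 44295519/550344440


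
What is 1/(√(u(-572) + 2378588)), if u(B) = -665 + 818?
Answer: √2378741/2378741 ≈ 0.00064838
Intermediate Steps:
u(B) = 153
1/(√(u(-572) + 2378588)) = 1/(√(153 + 2378588)) = 1/(√2378741) = √2378741/2378741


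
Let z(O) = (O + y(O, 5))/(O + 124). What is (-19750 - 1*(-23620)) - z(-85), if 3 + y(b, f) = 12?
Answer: 151006/39 ≈ 3871.9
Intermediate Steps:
y(b, f) = 9 (y(b, f) = -3 + 12 = 9)
z(O) = (9 + O)/(124 + O) (z(O) = (O + 9)/(O + 124) = (9 + O)/(124 + O))
(-19750 - 1*(-23620)) - z(-85) = (-19750 - 1*(-23620)) - (9 - 85)/(124 - 85) = (-19750 + 23620) - (-76)/39 = 3870 - (-76)/39 = 3870 - 1*(-76/39) = 3870 + 76/39 = 151006/39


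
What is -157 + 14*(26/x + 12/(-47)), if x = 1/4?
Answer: 60885/47 ≈ 1295.4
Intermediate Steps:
x = 1/4 ≈ 0.25000
-157 + 14*(26/x + 12/(-47)) = -157 + 14*(26/(1/4) + 12/(-47)) = -157 + 14*(26*4 + 12*(-1/47)) = -157 + 14*(104 - 12/47) = -157 + 14*(4876/47) = -157 + 68264/47 = 60885/47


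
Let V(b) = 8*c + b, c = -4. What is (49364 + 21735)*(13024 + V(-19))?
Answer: 922367327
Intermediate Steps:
V(b) = -32 + b (V(b) = 8*(-4) + b = -32 + b)
(49364 + 21735)*(13024 + V(-19)) = (49364 + 21735)*(13024 + (-32 - 19)) = 71099*(13024 - 51) = 71099*12973 = 922367327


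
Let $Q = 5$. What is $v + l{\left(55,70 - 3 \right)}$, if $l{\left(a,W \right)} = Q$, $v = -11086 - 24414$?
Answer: $-35495$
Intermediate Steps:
$v = -35500$
$l{\left(a,W \right)} = 5$
$v + l{\left(55,70 - 3 \right)} = -35500 + 5 = -35495$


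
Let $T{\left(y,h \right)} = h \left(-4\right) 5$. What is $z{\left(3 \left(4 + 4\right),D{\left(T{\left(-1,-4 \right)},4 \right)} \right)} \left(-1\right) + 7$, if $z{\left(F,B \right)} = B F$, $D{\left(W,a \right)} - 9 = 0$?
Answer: $-209$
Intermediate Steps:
$T{\left(y,h \right)} = - 20 h$ ($T{\left(y,h \right)} = - 4 h 5 = - 20 h$)
$D{\left(W,a \right)} = 9$ ($D{\left(W,a \right)} = 9 + 0 = 9$)
$z{\left(3 \left(4 + 4\right),D{\left(T{\left(-1,-4 \right)},4 \right)} \right)} \left(-1\right) + 7 = 9 \cdot 3 \left(4 + 4\right) \left(-1\right) + 7 = 9 \cdot 3 \cdot 8 \left(-1\right) + 7 = 9 \cdot 24 \left(-1\right) + 7 = 216 \left(-1\right) + 7 = -216 + 7 = -209$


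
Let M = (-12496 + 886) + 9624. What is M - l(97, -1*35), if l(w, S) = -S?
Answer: -2021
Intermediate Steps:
M = -1986 (M = -11610 + 9624 = -1986)
M - l(97, -1*35) = -1986 - (-1)*(-1*35) = -1986 - (-1)*(-35) = -1986 - 1*35 = -1986 - 35 = -2021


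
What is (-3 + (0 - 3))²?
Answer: 36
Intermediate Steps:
(-3 + (0 - 3))² = (-3 - 3)² = (-6)² = 36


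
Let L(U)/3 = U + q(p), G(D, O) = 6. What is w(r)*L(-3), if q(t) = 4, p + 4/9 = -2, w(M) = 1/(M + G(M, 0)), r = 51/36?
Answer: 36/89 ≈ 0.40449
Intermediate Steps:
r = 17/12 (r = 51*(1/36) = 17/12 ≈ 1.4167)
w(M) = 1/(6 + M) (w(M) = 1/(M + 6) = 1/(6 + M))
p = -22/9 (p = -4/9 - 2 = -22/9 ≈ -2.4444)
L(U) = 12 + 3*U (L(U) = 3*(U + 4) = 3*(4 + U) = 12 + 3*U)
w(r)*L(-3) = (12 + 3*(-3))/(6 + 17/12) = (12 - 9)/(89/12) = (12/89)*3 = 36/89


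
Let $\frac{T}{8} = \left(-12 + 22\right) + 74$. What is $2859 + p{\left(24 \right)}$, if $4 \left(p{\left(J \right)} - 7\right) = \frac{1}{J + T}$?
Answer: $\frac{7978945}{2784} \approx 2866.0$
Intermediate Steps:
$T = 672$ ($T = 8 \left(\left(-12 + 22\right) + 74\right) = 8 \left(10 + 74\right) = 8 \cdot 84 = 672$)
$p{\left(J \right)} = 7 + \frac{1}{4 \left(672 + J\right)}$ ($p{\left(J \right)} = 7 + \frac{1}{4 \left(J + 672\right)} = 7 + \frac{1}{4 \left(672 + J\right)}$)
$2859 + p{\left(24 \right)} = 2859 + \frac{18817 + 28 \cdot 24}{4 \left(672 + 24\right)} = 2859 + \frac{18817 + 672}{4 \cdot 696} = 2859 + \frac{1}{4} \cdot \frac{1}{696} \cdot 19489 = 2859 + \frac{19489}{2784} = \frac{7978945}{2784}$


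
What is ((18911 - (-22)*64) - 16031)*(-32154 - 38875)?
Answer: -304572352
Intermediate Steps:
((18911 - (-22)*64) - 16031)*(-32154 - 38875) = ((18911 - 1*(-1408)) - 16031)*(-71029) = ((18911 + 1408) - 16031)*(-71029) = (20319 - 16031)*(-71029) = 4288*(-71029) = -304572352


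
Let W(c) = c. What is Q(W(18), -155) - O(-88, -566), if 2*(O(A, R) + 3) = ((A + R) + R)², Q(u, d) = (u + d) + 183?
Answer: -744151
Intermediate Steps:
Q(u, d) = 183 + d + u (Q(u, d) = (d + u) + 183 = 183 + d + u)
O(A, R) = -3 + (A + 2*R)²/2 (O(A, R) = -3 + ((A + R) + R)²/2 = -3 + (A + 2*R)²/2)
Q(W(18), -155) - O(-88, -566) = (183 - 155 + 18) - (-3 + (-88 + 2*(-566))²/2) = 46 - (-3 + (-88 - 1132)²/2) = 46 - (-3 + (½)*(-1220)²) = 46 - (-3 + (½)*1488400) = 46 - (-3 + 744200) = 46 - 1*744197 = 46 - 744197 = -744151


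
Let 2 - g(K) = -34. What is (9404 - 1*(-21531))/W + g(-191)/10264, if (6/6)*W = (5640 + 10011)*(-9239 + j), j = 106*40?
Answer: 624774931/200762169534 ≈ 0.0031120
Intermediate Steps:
g(K) = 36 (g(K) = 2 - 1*(-34) = 2 + 34 = 36)
j = 4240
W = -78239349 (W = (5640 + 10011)*(-9239 + 4240) = 15651*(-4999) = -78239349)
(9404 - 1*(-21531))/W + g(-191)/10264 = (9404 - 1*(-21531))/(-78239349) + 36/10264 = (9404 + 21531)*(-1/78239349) + 36*(1/10264) = 30935*(-1/78239349) + 9/2566 = -30935/78239349 + 9/2566 = 624774931/200762169534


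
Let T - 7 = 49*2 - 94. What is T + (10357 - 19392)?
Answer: -9024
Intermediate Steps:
T = 11 (T = 7 + (49*2 - 94) = 7 + (98 - 94) = 7 + 4 = 11)
T + (10357 - 19392) = 11 + (10357 - 19392) = 11 - 9035 = -9024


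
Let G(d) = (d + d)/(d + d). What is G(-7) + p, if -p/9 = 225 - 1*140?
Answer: -764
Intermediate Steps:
p = -765 (p = -9*(225 - 1*140) = -9*(225 - 140) = -9*85 = -765)
G(d) = 1 (G(d) = (2*d)/((2*d)) = (2*d)*(1/(2*d)) = 1)
G(-7) + p = 1 - 765 = -764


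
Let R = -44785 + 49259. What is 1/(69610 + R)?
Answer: 1/74084 ≈ 1.3498e-5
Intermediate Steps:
R = 4474
1/(69610 + R) = 1/(69610 + 4474) = 1/74084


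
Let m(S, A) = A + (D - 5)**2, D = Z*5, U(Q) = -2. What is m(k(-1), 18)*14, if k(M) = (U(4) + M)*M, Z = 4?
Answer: 3402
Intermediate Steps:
k(M) = M*(-2 + M) (k(M) = (-2 + M)*M = M*(-2 + M))
D = 20 (D = 4*5 = 20)
m(S, A) = 225 + A (m(S, A) = A + (20 - 5)**2 = A + 15**2 = A + 225 = 225 + A)
m(k(-1), 18)*14 = (225 + 18)*14 = 243*14 = 3402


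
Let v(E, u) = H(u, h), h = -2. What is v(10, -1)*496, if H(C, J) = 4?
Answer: 1984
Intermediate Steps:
v(E, u) = 4
v(10, -1)*496 = 4*496 = 1984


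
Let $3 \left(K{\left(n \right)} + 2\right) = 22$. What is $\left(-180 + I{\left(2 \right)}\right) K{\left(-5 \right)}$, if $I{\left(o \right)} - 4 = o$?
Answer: $-928$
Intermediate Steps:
$K{\left(n \right)} = \frac{16}{3}$ ($K{\left(n \right)} = -2 + \frac{1}{3} \cdot 22 = -2 + \frac{22}{3} = \frac{16}{3}$)
$I{\left(o \right)} = 4 + o$
$\left(-180 + I{\left(2 \right)}\right) K{\left(-5 \right)} = \left(-180 + \left(4 + 2\right)\right) \frac{16}{3} = \left(-180 + 6\right) \frac{16}{3} = \left(-174\right) \frac{16}{3} = -928$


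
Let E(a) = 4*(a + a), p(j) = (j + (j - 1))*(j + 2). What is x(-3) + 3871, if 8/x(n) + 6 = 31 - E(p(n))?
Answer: 119993/31 ≈ 3870.7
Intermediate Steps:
p(j) = (-1 + 2*j)*(2 + j) (p(j) = (j + (-1 + j))*(2 + j) = (-1 + 2*j)*(2 + j))
E(a) = 8*a (E(a) = 4*(2*a) = 8*a)
x(n) = 8/(41 - 24*n - 16*n²) (x(n) = 8/(-6 + (31 - 8*(-2 + 2*n² + 3*n))) = 8/(-6 + (31 - (-16 + 16*n² + 24*n))) = 8/(-6 + (31 + (16 - 24*n - 16*n²))) = 8/(-6 + (47 - 24*n - 16*n²)) = 8/(41 - 24*n - 16*n²))
x(-3) + 3871 = -8/(-41 + 16*(-3)² + 24*(-3)) + 3871 = -8/(-41 + 16*9 - 72) + 3871 = -8/(-41 + 144 - 72) + 3871 = -8/31 + 3871 = 119993/31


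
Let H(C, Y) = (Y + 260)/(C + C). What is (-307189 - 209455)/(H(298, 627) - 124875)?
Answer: 307919824/74424613 ≈ 4.1373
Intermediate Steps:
H(C, Y) = (260 + Y)/(2*C) (H(C, Y) = (260 + Y)/((2*C)) = (260 + Y)*(1/(2*C)) = (260 + Y)/(2*C))
(-307189 - 209455)/(H(298, 627) - 124875) = (-307189 - 209455)/((1/2)*(260 + 627)/298 - 124875) = -516644/((1/2)*(1/298)*887 - 124875) = -516644/(887/596 - 124875) = -516644/(-74424613/596) = -516644*(-596/74424613) = 307919824/74424613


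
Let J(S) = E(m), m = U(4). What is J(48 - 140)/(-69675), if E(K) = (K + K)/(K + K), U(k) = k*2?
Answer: -1/69675 ≈ -1.4352e-5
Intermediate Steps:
U(k) = 2*k
m = 8 (m = 2*4 = 8)
E(K) = 1 (E(K) = (2*K)/((2*K)) = (2*K)*(1/(2*K)) = 1)
J(S) = 1
J(48 - 140)/(-69675) = 1/(-69675) = 1*(-1/69675) = -1/69675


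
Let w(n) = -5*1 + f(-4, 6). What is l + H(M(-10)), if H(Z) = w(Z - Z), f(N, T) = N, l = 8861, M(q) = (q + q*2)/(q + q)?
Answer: 8852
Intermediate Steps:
M(q) = 3/2 (M(q) = (q + 2*q)/((2*q)) = (3*q)*(1/(2*q)) = 3/2)
w(n) = -9 (w(n) = -5*1 - 4 = -5 - 4 = -9)
H(Z) = -9
l + H(M(-10)) = 8861 - 9 = 8852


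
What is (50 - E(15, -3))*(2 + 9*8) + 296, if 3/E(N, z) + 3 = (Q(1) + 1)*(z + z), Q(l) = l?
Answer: 20054/5 ≈ 4010.8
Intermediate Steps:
E(N, z) = 3/(-3 + 4*z) (E(N, z) = 3/(-3 + (1 + 1)*(z + z)) = 3/(-3 + 2*(2*z)) = 3/(-3 + 4*z))
(50 - E(15, -3))*(2 + 9*8) + 296 = (50 - 3/(-3 + 4*(-3)))*(2 + 9*8) + 296 = (50 - 3/(-3 - 12))*(2 + 72) + 296 = (50 - 3/(-15))*74 + 296 = (50 - 3*(-1)/15)*74 + 296 = (50 - 1*(-⅕))*74 + 296 = (50 + ⅕)*74 + 296 = (251/5)*74 + 296 = 18574/5 + 296 = 20054/5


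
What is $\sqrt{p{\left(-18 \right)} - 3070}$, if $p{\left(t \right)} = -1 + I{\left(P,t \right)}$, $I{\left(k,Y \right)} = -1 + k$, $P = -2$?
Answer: $i \sqrt{3074} \approx 55.444 i$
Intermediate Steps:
$p{\left(t \right)} = -4$ ($p{\left(t \right)} = -1 - 3 = -4$)
$\sqrt{p{\left(-18 \right)} - 3070} = \sqrt{-4 - 3070} = \sqrt{-3074} = i \sqrt{3074}$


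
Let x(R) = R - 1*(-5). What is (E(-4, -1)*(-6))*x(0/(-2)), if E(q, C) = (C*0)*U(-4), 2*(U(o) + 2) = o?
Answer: 0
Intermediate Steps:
U(o) = -2 + o/2
x(R) = 5 + R (x(R) = R + 5 = 5 + R)
E(q, C) = 0 (E(q, C) = (C*0)*(-2 + (½)*(-4)) = 0*(-2 - 2) = 0*(-4) = 0)
(E(-4, -1)*(-6))*x(0/(-2)) = (0*(-6))*(5 + 0/(-2)) = 0*(5 + 0*(-½)) = 0*(5 + 0) = 0*5 = 0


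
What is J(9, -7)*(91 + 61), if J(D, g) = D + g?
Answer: 304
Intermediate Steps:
J(9, -7)*(91 + 61) = (9 - 7)*(91 + 61) = 2*152 = 304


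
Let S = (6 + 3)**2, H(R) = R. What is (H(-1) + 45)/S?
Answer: 44/81 ≈ 0.54321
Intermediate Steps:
S = 81 (S = 9**2 = 81)
(H(-1) + 45)/S = (-1 + 45)/81 = 44*(1/81) = 44/81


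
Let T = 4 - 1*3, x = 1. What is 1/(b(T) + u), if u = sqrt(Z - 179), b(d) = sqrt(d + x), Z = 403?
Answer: 1/(sqrt(2) + 4*sqrt(14)) ≈ 0.061047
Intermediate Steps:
T = 1 (T = 4 - 3 = 1)
b(d) = sqrt(1 + d) (b(d) = sqrt(d + 1) = sqrt(1 + d))
u = 4*sqrt(14) (u = sqrt(403 - 179) = sqrt(224) = 4*sqrt(14) ≈ 14.967)
1/(b(T) + u) = 1/(sqrt(1 + 1) + 4*sqrt(14)) = 1/(sqrt(2) + 4*sqrt(14))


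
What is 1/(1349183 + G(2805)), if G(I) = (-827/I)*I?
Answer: 1/1348356 ≈ 7.4164e-7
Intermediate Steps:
G(I) = -827
1/(1349183 + G(2805)) = 1/(1349183 - 827) = 1/1348356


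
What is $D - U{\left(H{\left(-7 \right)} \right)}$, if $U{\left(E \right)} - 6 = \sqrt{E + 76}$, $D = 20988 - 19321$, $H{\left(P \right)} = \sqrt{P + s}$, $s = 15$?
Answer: $1661 - \sqrt{76 + 2 \sqrt{2}} \approx 1652.1$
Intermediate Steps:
$H{\left(P \right)} = \sqrt{15 + P}$ ($H{\left(P \right)} = \sqrt{P + 15} = \sqrt{15 + P}$)
$D = 1667$ ($D = 20988 - 19321 = 1667$)
$U{\left(E \right)} = 6 + \sqrt{76 + E}$ ($U{\left(E \right)} = 6 + \sqrt{E + 76} = 6 + \sqrt{76 + E}$)
$D - U{\left(H{\left(-7 \right)} \right)} = 1667 - \left(6 + \sqrt{76 + \sqrt{15 - 7}}\right) = 1667 - \left(6 + \sqrt{76 + \sqrt{8}}\right) = 1667 - \left(6 + \sqrt{76 + 2 \sqrt{2}}\right) = 1661 - \sqrt{76 + 2 \sqrt{2}}$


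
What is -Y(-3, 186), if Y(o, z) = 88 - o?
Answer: -91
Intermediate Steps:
-Y(-3, 186) = -(88 - 1*(-3)) = -(88 + 3) = -1*91 = -91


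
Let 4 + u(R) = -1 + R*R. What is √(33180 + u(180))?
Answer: 5*√2623 ≈ 256.08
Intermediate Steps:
u(R) = -5 + R² (u(R) = -4 + (-1 + R*R) = -4 + (-1 + R²) = -5 + R²)
√(33180 + u(180)) = √(33180 + (-5 + 180²)) = √(33180 + (-5 + 32400)) = √(33180 + 32395) = √65575 = 5*√2623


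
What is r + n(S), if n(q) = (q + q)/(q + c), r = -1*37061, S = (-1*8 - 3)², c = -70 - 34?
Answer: -629795/17 ≈ -37047.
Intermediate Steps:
c = -104
S = 121 (S = (-8 - 3)² = (-11)² = 121)
r = -37061
n(q) = 2*q/(-104 + q) (n(q) = (q + q)/(q - 104) = (2*q)/(-104 + q) = 2*q/(-104 + q))
r + n(S) = -37061 + 2*121/(-104 + 121) = -37061 + 2*121/17 = -37061 + 2*121*(1/17) = -37061 + 242/17 = -629795/17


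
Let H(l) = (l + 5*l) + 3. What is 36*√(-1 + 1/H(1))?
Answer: 24*I*√2 ≈ 33.941*I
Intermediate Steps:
H(l) = 3 + 6*l (H(l) = 6*l + 3 = 3 + 6*l)
36*√(-1 + 1/H(1)) = 36*√(-1 + 1/(3 + 6*1)) = 36*√(-1 + 1/(3 + 6)) = 36*√(-1 + 1/9) = 36*√(-1 + ⅑) = 36*√(-8/9) = 36*(2*I*√2/3) = 24*I*√2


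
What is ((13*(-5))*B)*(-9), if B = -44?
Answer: -25740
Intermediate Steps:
((13*(-5))*B)*(-9) = ((13*(-5))*(-44))*(-9) = -65*(-44)*(-9) = 2860*(-9) = -25740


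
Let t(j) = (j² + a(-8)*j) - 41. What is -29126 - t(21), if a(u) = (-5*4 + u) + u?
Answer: -28770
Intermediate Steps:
a(u) = -20 + 2*u (a(u) = (-20 + u) + u = -20 + 2*u)
t(j) = -41 + j² - 36*j (t(j) = (j² + (-20 + 2*(-8))*j) - 41 = (j² + (-20 - 16)*j) - 41 = (j² - 36*j) - 41 = -41 + j² - 36*j)
-29126 - t(21) = -29126 - (-41 + 21² - 36*21) = -29126 - (-41 + 441 - 756) = -29126 - 1*(-356) = -29126 + 356 = -28770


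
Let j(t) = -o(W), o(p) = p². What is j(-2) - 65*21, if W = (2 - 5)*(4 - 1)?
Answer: -1446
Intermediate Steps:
W = -9 (W = -3*3 = -9)
j(t) = -81 (j(t) = -1*(-9)² = -1*81 = -81)
j(-2) - 65*21 = -81 - 65*21 = -81 - 1365 = -1446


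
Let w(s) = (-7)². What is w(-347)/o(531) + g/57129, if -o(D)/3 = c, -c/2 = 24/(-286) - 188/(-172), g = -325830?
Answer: 1694124643/708970890 ≈ 2.3896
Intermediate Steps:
w(s) = 49
c = -12410/6149 (c = -2*(24/(-286) - 188/(-172)) = -2*(24*(-1/286) - 188*(-1/172)) = -2*(-12/143 + 47/43) = -2*6205/6149 = -12410/6149 ≈ -2.0182)
o(D) = 37230/6149 (o(D) = -3*(-12410/6149) = 37230/6149)
w(-347)/o(531) + g/57129 = 49/(37230/6149) - 325830/57129 = 49*(6149/37230) - 325830*1/57129 = 301301/37230 - 108610/19043 = 1694124643/708970890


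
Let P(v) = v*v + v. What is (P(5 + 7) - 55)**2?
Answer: 10201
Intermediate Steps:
P(v) = v + v**2 (P(v) = v**2 + v = v + v**2)
(P(5 + 7) - 55)**2 = ((5 + 7)*(1 + (5 + 7)) - 55)**2 = (12*(1 + 12) - 55)**2 = (12*13 - 55)**2 = (156 - 55)**2 = 101**2 = 10201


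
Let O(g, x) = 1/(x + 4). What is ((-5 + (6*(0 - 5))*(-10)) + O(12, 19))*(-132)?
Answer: -895752/23 ≈ -38946.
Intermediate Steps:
O(g, x) = 1/(4 + x)
((-5 + (6*(0 - 5))*(-10)) + O(12, 19))*(-132) = ((-5 + (6*(0 - 5))*(-10)) + 1/(4 + 19))*(-132) = ((-5 + (6*(-5))*(-10)) + 1/23)*(-132) = ((-5 - 30*(-10)) + 1/23)*(-132) = ((-5 + 300) + 1/23)*(-132) = (295 + 1/23)*(-132) = (6786/23)*(-132) = -895752/23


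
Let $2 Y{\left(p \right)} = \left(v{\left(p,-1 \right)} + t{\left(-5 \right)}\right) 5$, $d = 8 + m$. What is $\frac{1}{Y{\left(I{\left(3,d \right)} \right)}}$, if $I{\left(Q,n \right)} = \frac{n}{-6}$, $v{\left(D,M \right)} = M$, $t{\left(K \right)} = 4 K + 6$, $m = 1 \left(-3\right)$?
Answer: $- \frac{2}{75} \approx -0.026667$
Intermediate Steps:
$m = -3$
$t{\left(K \right)} = 6 + 4 K$
$d = 5$ ($d = 8 - 3 = 5$)
$I{\left(Q,n \right)} = - \frac{n}{6}$ ($I{\left(Q,n \right)} = n \left(- \frac{1}{6}\right) = - \frac{n}{6}$)
$Y{\left(p \right)} = - \frac{75}{2}$ ($Y{\left(p \right)} = \frac{\left(-1 + \left(6 + 4 \left(-5\right)\right)\right) 5}{2} = \frac{\left(-1 + \left(6 - 20\right)\right) 5}{2} = \frac{\left(-1 - 14\right) 5}{2} = \frac{\left(-15\right) 5}{2} = \frac{1}{2} \left(-75\right) = - \frac{75}{2}$)
$\frac{1}{Y{\left(I{\left(3,d \right)} \right)}} = \frac{1}{- \frac{75}{2}} = - \frac{2}{75}$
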